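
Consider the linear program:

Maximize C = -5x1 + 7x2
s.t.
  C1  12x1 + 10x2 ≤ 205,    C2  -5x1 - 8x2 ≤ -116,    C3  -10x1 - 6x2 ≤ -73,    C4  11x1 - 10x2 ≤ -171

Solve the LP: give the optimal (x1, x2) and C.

x1 = -125/7, x2 = 587/14, maximum C = 5359/14

The binding constraints are 12x1 + 10x2 = 205 and -10x1 - 6x2 = -73.
Solving simultaneously gives x1 = -125/7, x2 = 587/14.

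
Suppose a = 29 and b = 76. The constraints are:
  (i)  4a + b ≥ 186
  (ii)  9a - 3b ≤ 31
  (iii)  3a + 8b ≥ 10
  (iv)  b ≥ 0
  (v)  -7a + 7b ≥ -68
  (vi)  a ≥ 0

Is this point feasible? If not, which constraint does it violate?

not feasible — violates (ii)

Constraint (ii): 9a - 3b = 33, which is not ≤ 31. All other constraints are satisfied.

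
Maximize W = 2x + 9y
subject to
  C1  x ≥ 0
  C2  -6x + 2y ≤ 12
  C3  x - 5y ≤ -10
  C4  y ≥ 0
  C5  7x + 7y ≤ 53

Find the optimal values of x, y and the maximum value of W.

x = 11/28, y = 201/28, maximum W = 1831/28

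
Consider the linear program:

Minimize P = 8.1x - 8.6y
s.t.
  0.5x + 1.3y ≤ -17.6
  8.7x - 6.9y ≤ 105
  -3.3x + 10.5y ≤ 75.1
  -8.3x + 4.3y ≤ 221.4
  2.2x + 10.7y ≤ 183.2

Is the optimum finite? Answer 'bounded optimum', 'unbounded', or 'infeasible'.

bounded optimum

Corner points and P = 8.1x - 8.6y:
  (251/246, -3427/246) → P = 315053/2460
  (-18175/647, -1769/647) → P = -1320041/6470
  (-32986/331, -46628/331) → P = 669071/1655
The feasible region has finitely many vertices and no improving ray; the minimum is -1320041/6470 at (-18175/647, -1769/647).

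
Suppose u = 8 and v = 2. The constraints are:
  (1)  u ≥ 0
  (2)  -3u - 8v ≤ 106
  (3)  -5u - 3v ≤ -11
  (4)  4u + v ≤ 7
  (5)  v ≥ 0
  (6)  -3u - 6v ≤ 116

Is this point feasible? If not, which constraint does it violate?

not feasible — violates (4)

Constraint (4): 4u + v = 34, which is not ≤ 7. All other constraints are satisfied.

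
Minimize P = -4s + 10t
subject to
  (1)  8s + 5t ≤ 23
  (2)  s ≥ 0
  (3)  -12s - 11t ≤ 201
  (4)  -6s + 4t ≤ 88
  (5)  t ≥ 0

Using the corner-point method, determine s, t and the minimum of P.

Vertices and P = -4s + 10t:
  (0, 23/5) → P = 46
  (23/8, 0) → P = -23/2
  (0, 0) → P = 0

At the optimal vertex, 8s + 5t = 23 and t = 0.
Solving simultaneously gives s = 23/8, t = 0.

s = 23/8, t = 0, minimum P = -23/2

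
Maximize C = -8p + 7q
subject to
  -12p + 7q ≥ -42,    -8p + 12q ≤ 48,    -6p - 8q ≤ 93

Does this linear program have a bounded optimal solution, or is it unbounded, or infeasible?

bounded optimum

Corner points and C = -8p + 7q:
  (105/11, 114/11) → C = -42/11
  (-105/46, -228/23) → C = -1176/23
  (-375/34, -57/17) → C = 1101/17
The feasible region has finitely many vertices and no improving ray; the maximum is 1101/17 at (-375/34, -57/17).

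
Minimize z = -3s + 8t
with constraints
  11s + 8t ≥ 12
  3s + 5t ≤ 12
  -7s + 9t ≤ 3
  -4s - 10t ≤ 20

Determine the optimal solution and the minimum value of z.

s = 22, t = -54/5, minimum z = -762/5

Feasible corners and z = -3s + 8t:
  (84/155, 117/155) → z = 684/155
  (140/39, -134/39) → z = -1492/39
  (3/2, 3/2) → z = 15/2
  (22, -54/5) → z = -762/5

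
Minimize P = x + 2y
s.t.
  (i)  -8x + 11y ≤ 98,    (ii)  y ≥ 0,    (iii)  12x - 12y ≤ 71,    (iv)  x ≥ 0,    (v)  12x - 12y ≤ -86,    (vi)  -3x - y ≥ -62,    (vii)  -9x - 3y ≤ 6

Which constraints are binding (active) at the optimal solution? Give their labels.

Feasible corners and P = x + 2y:
  (0, 98/11) → P = 196/11
  (115/18, 122/9) → P = 67/2
  (0, 43/6) → P = 43/3

The minimum is at (0, 43/6). Substituting into each constraint, equality holds for (iv) and (v); the remaining constraints have slack.

(iv) and (v)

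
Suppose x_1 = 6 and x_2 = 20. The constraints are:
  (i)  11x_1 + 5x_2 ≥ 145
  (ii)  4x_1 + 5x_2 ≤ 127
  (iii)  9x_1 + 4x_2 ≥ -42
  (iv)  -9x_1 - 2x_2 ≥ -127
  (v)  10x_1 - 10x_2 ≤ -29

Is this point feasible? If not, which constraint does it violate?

(i): 166 ≥ 145 ✓
(ii): 124 ≤ 127 ✓
(iii): 134 ≥ -42 ✓
(iv): -94 ≥ -127 ✓
(v): -140 ≤ -29 ✓

feasible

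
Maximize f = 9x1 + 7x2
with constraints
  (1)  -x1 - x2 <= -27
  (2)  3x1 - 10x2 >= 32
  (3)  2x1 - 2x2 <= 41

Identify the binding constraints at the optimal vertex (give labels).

Feasible corners and f = 9x1 + 7x2:
  (302/13, 49/13) → f = 3061/13
  (95/4, 13/4) → f = 473/2
  (173/7, 59/14) → f = 3527/14

The maximum is at (173/7, 59/14). Substituting into each constraint, equality holds for (2) and (3); the remaining constraints have slack.

(2) and (3)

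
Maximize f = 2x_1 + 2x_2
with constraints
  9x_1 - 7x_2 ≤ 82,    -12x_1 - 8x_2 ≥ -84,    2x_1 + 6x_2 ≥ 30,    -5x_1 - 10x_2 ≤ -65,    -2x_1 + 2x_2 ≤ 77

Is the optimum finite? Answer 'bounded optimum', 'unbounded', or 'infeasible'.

Extreme points and f = 2x_1 + 2x_2:
  (4, 9/2) → f = 17
  (-56/5, 273/10) → f = 161/5
  (-64/3, 103/6) → f = -25/3
The feasible region has finitely many vertices and no improving ray; the maximum is 161/5 at (-56/5, 273/10).

bounded optimum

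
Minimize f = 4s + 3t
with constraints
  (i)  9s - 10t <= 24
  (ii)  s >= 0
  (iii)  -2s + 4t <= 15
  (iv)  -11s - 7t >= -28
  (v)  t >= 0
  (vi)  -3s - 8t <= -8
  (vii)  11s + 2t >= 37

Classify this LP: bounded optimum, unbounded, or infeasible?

The boundaries 9s - 10t = 24 and -2s + 4t = 15 meet at (123/8, 183/16), but that point violates -11s - 7t ≥ -28. Every candidate vertex is excluded by some other constraint, so the feasible region is empty.

infeasible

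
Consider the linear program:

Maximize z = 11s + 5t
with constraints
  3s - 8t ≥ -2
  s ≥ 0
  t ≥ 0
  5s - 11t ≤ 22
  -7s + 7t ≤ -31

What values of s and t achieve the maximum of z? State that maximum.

s = 198/7, t = 76/7, maximum z = 2558/7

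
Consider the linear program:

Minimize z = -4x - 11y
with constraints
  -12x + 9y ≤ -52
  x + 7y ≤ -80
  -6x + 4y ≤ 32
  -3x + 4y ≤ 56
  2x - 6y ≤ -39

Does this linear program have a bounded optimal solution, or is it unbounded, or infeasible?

The boundaries -12x + 9y = -52 and x + 7y = -80 meet at (-356/93, -1012/93), but that point violates 2x - 6y ≤ -39. Every candidate vertex is excluded by some other constraint, so the feasible region is empty.

infeasible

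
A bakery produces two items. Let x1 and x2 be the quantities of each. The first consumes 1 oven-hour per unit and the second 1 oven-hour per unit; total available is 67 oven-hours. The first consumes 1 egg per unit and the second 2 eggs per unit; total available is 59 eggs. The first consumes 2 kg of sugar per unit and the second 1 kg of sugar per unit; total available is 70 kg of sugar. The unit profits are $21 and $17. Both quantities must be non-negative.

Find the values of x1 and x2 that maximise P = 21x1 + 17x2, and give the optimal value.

x1 = 27, x2 = 16, maximum P = 839

Vertices and P = 21x1 + 17x2:
  (0, 0) → P = 0
  (0, 59/2) → P = 1003/2
  (35, 0) → P = 735
  (27, 16) → P = 839

The optimum lies where x1 + 2x2 = 59 and 2x1 + x2 = 70.
Solving simultaneously gives x1 = 27, x2 = 16.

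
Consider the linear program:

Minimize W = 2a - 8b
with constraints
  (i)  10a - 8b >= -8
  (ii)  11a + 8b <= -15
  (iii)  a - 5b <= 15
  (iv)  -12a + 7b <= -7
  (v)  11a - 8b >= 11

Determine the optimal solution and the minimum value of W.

Extreme points and W = 2a - 8b:
  (5/7, -20/7) → W = 170/7
  (-2/11, -13/8) → W = 139/11
  (-70/53, -173/53) → W = 1244/53
  (-21/19, -55/19) → W = 398/19

The binding constraints are 11a + 8b = -15 and 11a - 8b = 11.
Solving simultaneously gives a = -2/11, b = -13/8.

a = -2/11, b = -13/8, minimum W = 139/11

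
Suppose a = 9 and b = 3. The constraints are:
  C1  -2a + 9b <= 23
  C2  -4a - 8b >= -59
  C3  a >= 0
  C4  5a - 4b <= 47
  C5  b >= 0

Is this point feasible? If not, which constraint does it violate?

Constraint C2: -4a - 8b = -60, which is not ≥ -59. All other constraints are satisfied.

not feasible — violates C2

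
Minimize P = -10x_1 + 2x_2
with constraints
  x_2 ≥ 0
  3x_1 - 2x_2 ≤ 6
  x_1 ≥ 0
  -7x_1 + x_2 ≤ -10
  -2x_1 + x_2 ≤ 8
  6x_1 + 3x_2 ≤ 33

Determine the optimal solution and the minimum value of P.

The binding constraints are 3x_1 - 2x_2 = 6 and 6x_1 + 3x_2 = 33.
Solving simultaneously gives x_1 = 4, x_2 = 3.

x_1 = 4, x_2 = 3, minimum P = -34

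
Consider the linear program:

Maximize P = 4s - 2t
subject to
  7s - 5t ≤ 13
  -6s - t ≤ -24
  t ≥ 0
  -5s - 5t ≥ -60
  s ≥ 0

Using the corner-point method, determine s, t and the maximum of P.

Vertices and P = 4s - 2t:
  (133/37, 90/37) → P = 352/37
  (73/12, 71/12) → P = 25/2
  (12/5, 48/5) → P = -48/5

The optimum lies where 7s - 5t = 13 and -5s - 5t = -60.
Solving simultaneously gives s = 73/12, t = 71/12.

s = 73/12, t = 71/12, maximum P = 25/2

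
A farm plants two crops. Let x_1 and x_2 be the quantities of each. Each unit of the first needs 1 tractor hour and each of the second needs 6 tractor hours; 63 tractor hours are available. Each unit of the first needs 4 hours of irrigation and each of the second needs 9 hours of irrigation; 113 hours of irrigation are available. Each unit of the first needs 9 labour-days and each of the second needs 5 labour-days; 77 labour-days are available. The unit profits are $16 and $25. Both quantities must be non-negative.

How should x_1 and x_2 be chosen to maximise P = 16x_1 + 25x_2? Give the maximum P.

Corner points and P = 16x_1 + 25x_2:
  (0, 0) → P = 0
  (0, 21/2) → P = 525/2
  (77/9, 0) → P = 1232/9
  (3, 10) → P = 298

The optimum lies where x_1 + 6x_2 = 63 and 9x_1 + 5x_2 = 77.
Solving simultaneously gives x_1 = 3, x_2 = 10.

x_1 = 3, x_2 = 10, maximum P = 298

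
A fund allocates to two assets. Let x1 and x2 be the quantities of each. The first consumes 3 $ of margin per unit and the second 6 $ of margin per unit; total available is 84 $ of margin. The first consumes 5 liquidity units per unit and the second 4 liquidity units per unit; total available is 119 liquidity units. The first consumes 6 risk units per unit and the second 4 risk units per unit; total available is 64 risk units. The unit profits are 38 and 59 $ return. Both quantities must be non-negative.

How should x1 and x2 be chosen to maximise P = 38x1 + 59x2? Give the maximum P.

x1 = 2, x2 = 13, maximum P = 843

Feasible corners and P = 38x1 + 59x2:
  (0, 0) → P = 0
  (0, 14) → P = 826
  (32/3, 0) → P = 1216/3
  (2, 13) → P = 843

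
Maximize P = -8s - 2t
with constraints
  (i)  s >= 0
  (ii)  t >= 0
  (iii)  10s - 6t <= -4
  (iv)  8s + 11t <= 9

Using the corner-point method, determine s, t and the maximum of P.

s = 0, t = 2/3, maximum P = -4/3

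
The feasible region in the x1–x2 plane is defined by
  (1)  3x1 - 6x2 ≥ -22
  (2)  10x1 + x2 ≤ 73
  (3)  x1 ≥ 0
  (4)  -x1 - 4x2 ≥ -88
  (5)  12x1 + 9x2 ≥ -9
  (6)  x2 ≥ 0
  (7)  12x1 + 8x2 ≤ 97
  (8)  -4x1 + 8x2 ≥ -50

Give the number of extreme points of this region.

Pairwise boundary intersections that survive every other constraint:
  (0, 11/3)
  (203/48, 185/32)
  (73/10, 0)
  (487/68, 47/34)
  (0, 0)

5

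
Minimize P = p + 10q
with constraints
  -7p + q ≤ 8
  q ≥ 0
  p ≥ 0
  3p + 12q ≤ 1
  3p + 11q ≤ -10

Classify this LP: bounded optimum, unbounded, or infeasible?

The boundaries q = 0 and p = 0 meet at (0, 0), but that point violates 3p + 11q ≤ -10. Every candidate vertex is excluded by some other constraint, so the feasible region is empty.

infeasible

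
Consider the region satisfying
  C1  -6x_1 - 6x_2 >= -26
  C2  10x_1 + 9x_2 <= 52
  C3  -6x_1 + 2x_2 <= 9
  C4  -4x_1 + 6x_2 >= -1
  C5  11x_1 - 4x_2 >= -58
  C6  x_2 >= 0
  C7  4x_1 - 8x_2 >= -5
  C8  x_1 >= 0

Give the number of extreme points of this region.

5

Intersecting each pair of boundary lines and keeping only the points that satisfy every inequality leaves:
  (27/10, 49/30)
  (89/36, 67/36)
  (1/4, 0)
  (0, 0)
  (0, 5/8)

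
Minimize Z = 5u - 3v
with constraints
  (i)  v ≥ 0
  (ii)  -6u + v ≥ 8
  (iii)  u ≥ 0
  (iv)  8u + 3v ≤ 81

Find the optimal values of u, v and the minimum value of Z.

u = 0, v = 27, minimum Z = -81

Vertices and Z = 5u - 3v:
  (0, 8) → Z = -24
  (57/26, 275/13) → Z = -105/2
  (0, 27) → Z = -81

The optimum lies where u = 0 and 8u + 3v = 81.
Solving simultaneously gives u = 0, v = 27.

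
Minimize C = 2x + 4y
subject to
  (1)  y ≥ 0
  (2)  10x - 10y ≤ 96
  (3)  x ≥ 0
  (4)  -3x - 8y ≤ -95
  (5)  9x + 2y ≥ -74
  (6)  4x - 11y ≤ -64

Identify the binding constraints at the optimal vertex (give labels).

(3) and (4)

Extreme points and C = 2x + 4y:
  (848/35, 512/35) → C = 3744/35
  (0, 95/8) → C = 95/2
  (41/5, 44/5) → C = 258/5
The feasible region is unbounded (it extends along (0, 1), (1, 1)), but C strictly increases along every unbounded feasible direction, so there is no improving ray and the minimum is attained at a vertex.

The minimum is at (0, 95/8). Substituting into each constraint, equality holds for (3) and (4); the remaining constraints have slack.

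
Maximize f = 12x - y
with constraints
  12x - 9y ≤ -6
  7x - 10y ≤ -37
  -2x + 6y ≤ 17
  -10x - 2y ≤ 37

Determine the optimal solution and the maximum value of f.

Extreme points and f = 12x - y:
  (-26/11, 45/22) → f = -669/22
  (-74/19, 37/38) → f = -1813/38
  (-4, 3/2) → f = -99/2

x = -26/11, y = 45/22, maximum f = -669/22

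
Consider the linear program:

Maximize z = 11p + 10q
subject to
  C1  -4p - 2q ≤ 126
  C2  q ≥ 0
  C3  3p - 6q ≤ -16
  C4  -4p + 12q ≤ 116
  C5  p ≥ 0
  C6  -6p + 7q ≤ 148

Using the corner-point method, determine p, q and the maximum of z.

p = 42, q = 71/3, maximum z = 2096/3

Feasible corners and z = 11p + 10q:
  (42, 71/3) → z = 2096/3
  (0, 8/3) → z = 80/3
  (0, 29/3) → z = 290/3

At the optimal vertex, 3p - 6q = -16 and -4p + 12q = 116.
Solving simultaneously gives p = 42, q = 71/3.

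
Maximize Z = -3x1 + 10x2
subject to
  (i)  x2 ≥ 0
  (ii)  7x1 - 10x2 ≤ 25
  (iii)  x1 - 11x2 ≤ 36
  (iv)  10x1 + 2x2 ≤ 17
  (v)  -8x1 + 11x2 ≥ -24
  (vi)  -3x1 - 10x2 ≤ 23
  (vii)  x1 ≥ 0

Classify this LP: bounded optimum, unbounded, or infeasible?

Vertices and Z = -3x1 + 10x2:
  (17/10, 0) → Z = -51/10
  (0, 0) → Z = 0
  (0, 17/2) → Z = 85
The feasible region has finitely many vertices and no improving ray; the maximum is 85 at (0, 17/2).

bounded optimum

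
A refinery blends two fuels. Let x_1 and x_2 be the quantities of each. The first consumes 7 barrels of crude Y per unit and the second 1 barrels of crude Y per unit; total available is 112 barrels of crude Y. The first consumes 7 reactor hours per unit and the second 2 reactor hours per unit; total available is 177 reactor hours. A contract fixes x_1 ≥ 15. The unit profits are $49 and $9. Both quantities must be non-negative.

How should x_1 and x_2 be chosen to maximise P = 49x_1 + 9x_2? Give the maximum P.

x_1 = 15, x_2 = 7, maximum P = 798

At the optimal vertex, 7x_1 + x_2 = 112 and x_1 = 15.
Solving simultaneously gives x_1 = 15, x_2 = 7.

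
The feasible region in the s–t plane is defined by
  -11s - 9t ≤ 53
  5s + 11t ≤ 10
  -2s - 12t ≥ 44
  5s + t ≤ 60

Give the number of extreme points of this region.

Intersecting each pair of boundary lines and keeping only the points that satisfy every inequality leaves:
  (-40/19, -63/19)
  (593/34, -925/34)
  (382/29, -170/29)

3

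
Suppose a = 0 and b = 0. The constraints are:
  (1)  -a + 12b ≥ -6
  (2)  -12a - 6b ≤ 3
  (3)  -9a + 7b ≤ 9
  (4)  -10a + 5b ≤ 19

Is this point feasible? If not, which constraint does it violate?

feasible

(1): 0 ≥ -6 ✓
(2): 0 ≤ 3 ✓
(3): 0 ≤ 9 ✓
(4): 0 ≤ 19 ✓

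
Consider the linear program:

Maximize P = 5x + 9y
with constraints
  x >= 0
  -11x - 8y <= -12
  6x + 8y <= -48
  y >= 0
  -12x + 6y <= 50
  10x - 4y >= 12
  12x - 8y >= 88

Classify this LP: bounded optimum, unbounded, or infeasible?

infeasible

The boundaries -11x - 8y = -12 and 6x + 8y = -48 meet at (12, -15), but that point violates y ≥ 0. Every candidate vertex is excluded by some other constraint, so the feasible region is empty.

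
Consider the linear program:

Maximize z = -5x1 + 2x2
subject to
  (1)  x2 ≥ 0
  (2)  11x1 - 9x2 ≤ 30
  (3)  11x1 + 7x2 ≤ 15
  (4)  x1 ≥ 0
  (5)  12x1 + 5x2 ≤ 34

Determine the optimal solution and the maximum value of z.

x1 = 0, x2 = 15/7, maximum z = 30/7

Corner points and z = -5x1 + 2x2:
  (15/11, 0) → z = -75/11
  (0, 0) → z = 0
  (0, 15/7) → z = 30/7

The optimum lies where 11x1 + 7x2 = 15 and x1 = 0.
Solving simultaneously gives x1 = 0, x2 = 15/7.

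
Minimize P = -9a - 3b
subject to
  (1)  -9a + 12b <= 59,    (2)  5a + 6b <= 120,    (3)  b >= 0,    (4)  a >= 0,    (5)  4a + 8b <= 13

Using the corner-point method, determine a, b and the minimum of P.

a = 13/4, b = 0, minimum P = -117/4

Feasible corners and P = -9a - 3b:
  (0, 0) → P = 0
  (13/4, 0) → P = -117/4
  (0, 13/8) → P = -39/8

The binding constraints are b = 0 and 4a + 8b = 13.
Solving simultaneously gives a = 13/4, b = 0.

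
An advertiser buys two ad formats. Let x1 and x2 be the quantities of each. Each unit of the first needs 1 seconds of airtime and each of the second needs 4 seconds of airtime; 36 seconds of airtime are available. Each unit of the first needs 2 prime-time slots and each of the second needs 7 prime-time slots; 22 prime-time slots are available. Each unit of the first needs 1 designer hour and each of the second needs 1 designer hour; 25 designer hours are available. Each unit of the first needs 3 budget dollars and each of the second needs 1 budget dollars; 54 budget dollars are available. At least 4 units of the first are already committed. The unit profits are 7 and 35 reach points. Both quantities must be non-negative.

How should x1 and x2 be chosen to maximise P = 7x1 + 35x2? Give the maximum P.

Vertices and P = 7x1 + 35x2:
  (11, 0) → P = 77
  (4, 0) → P = 28
  (4, 2) → P = 98

The optimum lies where 2x1 + 7x2 = 22 and x1 = 4.
Solving simultaneously gives x1 = 4, x2 = 2.

x1 = 4, x2 = 2, maximum P = 98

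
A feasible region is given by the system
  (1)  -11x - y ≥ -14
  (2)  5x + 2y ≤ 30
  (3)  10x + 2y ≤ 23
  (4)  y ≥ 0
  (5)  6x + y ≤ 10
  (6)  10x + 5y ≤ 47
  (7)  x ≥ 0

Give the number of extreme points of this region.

Of the 21 pairwise boundary intersections, those satisfying every inequality are:
  (14/11, 0)
  (4/5, 26/5)
  (0, 0)
  (3/20, 91/10)
  (0, 47/5)

5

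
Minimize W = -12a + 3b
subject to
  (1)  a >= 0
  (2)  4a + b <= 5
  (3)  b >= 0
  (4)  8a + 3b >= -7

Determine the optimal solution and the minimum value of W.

a = 5/4, b = 0, minimum W = -15

Extreme points and W = -12a + 3b:
  (0, 5) → W = 15
  (0, 0) → W = 0
  (5/4, 0) → W = -15

The binding constraints are 4a + b = 5 and b = 0.
Solving simultaneously gives a = 5/4, b = 0.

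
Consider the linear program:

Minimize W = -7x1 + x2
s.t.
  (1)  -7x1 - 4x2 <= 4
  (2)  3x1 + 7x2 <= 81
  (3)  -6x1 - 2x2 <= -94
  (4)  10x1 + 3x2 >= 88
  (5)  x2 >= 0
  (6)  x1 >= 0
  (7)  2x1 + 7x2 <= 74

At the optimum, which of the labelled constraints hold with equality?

(2) and (5)

Extreme points and W = -7x1 + x2:
  (124/9, 17/3) → W = -817/9
  (27, 0) → W = -189
  (47/3, 0) → W = -329/3

The minimum is at (27, 0). Substituting into each constraint, equality holds for (2) and (5); the remaining constraints have slack.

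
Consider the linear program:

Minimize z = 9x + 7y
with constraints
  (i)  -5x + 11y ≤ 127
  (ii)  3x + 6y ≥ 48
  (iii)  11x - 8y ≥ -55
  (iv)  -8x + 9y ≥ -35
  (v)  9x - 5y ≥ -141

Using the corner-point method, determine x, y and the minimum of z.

Vertices and z = 9x + 7y:
  (137/27, 374/27) → z = 3851/27
  (1528/43, 1191/43) → z = 22089/43
  (3/5, 77/10) → z = 593/10
  (214/25, 93/25) → z = 2577/25

The optimum lies where 3x + 6y = 48 and 11x - 8y = -55.
Solving simultaneously gives x = 3/5, y = 77/10.

x = 3/5, y = 77/10, minimum z = 593/10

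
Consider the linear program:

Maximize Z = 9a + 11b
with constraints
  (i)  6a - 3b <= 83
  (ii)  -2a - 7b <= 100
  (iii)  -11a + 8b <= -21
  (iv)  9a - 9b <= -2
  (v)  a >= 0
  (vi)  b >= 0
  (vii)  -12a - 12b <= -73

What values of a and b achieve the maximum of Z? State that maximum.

a = 601/15, b = 787/15, maximum Z = 14066/15

Feasible corners and Z = 9a + 11b:
  (601/15, 787/15) → Z = 14066/15
  (251/9, 253/9) → Z = 5042/9
  (205/27, 211/27) → Z = 4166/27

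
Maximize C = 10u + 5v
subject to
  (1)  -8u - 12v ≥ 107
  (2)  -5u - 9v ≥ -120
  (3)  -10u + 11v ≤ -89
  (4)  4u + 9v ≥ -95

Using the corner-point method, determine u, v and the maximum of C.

Feasible corners and C = 10u + 5v:
  (-109/208, -891/104) → C = -625/13
  (59/8, -83/6) → C = 55/12
  (-122/67, -653/67) → C = -4485/67

At the optimal vertex, -8u - 12v = 107 and 4u + 9v = -95.
Solving simultaneously gives u = 59/8, v = -83/6.

u = 59/8, v = -83/6, maximum C = 55/12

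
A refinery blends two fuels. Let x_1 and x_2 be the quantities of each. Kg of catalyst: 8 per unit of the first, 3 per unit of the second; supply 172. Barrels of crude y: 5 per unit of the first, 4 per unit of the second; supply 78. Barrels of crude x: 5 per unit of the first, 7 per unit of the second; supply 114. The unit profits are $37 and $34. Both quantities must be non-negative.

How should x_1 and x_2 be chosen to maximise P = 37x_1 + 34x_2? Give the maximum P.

x_1 = 6, x_2 = 12, maximum P = 630

Vertices and P = 37x_1 + 34x_2:
  (0, 0) → P = 0
  (0, 114/7) → P = 3876/7
  (78/5, 0) → P = 2886/5
  (6, 12) → P = 630

The binding constraints are 5x_1 + 4x_2 = 78 and 5x_1 + 7x_2 = 114.
Solving simultaneously gives x_1 = 6, x_2 = 12.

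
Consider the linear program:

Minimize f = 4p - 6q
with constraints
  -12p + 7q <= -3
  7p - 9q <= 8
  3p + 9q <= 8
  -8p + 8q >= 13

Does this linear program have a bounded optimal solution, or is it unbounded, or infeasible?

The boundaries -12p + 7q = -3 and 7p - 9q = 8 meet at (-29/59, -75/59), but that point violates -8p + 8q ≥ 13. Every candidate vertex is excluded by some other constraint, so the feasible region is empty.

infeasible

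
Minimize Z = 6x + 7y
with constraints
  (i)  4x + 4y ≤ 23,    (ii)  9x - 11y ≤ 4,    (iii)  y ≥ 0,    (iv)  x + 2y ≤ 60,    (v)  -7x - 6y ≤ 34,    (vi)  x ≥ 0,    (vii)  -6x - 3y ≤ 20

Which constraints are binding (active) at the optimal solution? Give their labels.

(iii) and (vi)

Feasible corners and Z = 6x + 7y:
  (269/80, 191/80) → Z = 2951/80
  (0, 23/4) → Z = 161/4
  (4/9, 0) → Z = 8/3
  (0, 0) → Z = 0

The minimum is at (0, 0). Substituting into each constraint, equality holds for (iii) and (vi); the remaining constraints have slack.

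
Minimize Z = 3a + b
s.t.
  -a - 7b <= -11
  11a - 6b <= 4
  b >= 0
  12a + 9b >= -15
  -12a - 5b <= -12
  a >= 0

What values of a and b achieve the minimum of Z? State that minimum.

The feasible region is unbounded (it extends along (0, 1), (6, 11)), but Z strictly increases along every unbounded feasible direction, so there is no improving ray and the minimum is attained at a vertex.

The binding constraints are -12a - 5b = -12 and a = 0.
Solving simultaneously gives a = 0, b = 12/5.

a = 0, b = 12/5, minimum Z = 12/5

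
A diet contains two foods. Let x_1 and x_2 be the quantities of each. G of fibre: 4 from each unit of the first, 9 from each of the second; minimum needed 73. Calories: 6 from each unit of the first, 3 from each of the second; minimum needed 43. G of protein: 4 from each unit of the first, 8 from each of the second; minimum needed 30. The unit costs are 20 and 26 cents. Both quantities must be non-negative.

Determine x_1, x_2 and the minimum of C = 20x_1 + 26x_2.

x_1 = 4, x_2 = 19/3, minimum C = 734/3

Corner points and C = 20x_1 + 26x_2:
  (0, 43/3) → C = 1118/3
  (73/4, 0) → C = 365
  (4, 19/3) → C = 734/3
The feasible region is unbounded (it extends along (0, 1), (1, 0)), but C strictly increases along every unbounded feasible direction, so there is no improving ray and the minimum is attained at a vertex.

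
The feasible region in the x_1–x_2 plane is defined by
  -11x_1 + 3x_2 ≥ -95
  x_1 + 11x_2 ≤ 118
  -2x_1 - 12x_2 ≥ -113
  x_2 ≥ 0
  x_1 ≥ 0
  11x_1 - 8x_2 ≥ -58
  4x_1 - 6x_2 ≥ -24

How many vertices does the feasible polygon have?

5

Of the 21 pairwise boundary intersections, those satisfying every inequality are:
  (493/46, 351/46)
  (95/11, 0)
  (13/2, 25/3)
  (0, 0)
  (0, 4)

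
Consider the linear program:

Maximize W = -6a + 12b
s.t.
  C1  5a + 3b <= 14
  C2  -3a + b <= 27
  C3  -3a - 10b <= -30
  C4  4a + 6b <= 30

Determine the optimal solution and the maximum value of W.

At the optimal vertex, -3a + b = 27 and 4a + 6b = 30.
Solving simultaneously gives a = -6, b = 9.

a = -6, b = 9, maximum W = 144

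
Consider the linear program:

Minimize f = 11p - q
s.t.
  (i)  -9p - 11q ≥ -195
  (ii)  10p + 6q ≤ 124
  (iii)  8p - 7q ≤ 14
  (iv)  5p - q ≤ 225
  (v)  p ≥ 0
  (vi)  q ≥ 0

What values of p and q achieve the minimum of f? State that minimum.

Vertices and f = 11p - q:
  (97/28, 417/28) → f = 325/14
  (0, 195/11) → f = -195/11
  (476/59, 426/59) → f = 4810/59
  (7/4, 0) → f = 77/4
  (0, 0) → f = 0

At the optimal vertex, -9p - 11q = -195 and p = 0.
Solving simultaneously gives p = 0, q = 195/11.

p = 0, q = 195/11, minimum f = -195/11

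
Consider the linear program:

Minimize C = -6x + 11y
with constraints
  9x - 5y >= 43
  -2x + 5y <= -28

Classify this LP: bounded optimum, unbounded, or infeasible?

From the feasible point (15/7, -166/35), moving in the direction (-5, -9) keeps every constraint satisfied while C decreases without bound.

unbounded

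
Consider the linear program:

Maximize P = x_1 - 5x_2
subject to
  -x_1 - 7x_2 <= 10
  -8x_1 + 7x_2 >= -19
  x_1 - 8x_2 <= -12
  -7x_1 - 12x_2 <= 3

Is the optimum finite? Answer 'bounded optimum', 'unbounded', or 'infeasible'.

bounded optimum

Extreme points and P = x_1 - 5x_2:
  (236/57, 115/57) → P = -113/19
  (-42/17, 81/68) → P = -573/68
The feasible region has finitely many vertices and no improving ray; the maximum is -113/19 at (236/57, 115/57).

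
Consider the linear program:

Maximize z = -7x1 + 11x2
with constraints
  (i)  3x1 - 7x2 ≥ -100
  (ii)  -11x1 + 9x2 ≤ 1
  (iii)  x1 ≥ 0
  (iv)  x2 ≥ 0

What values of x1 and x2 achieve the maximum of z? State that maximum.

The feasible region is unbounded (it extends along (7, 3), (1, 0)), but z strictly decreases along every unbounded feasible direction, so there is no improving ray and the maximum is attained at a vertex.

At the optimal vertex, 3x1 - 7x2 = -100 and -11x1 + 9x2 = 1.
Solving simultaneously gives x1 = 893/50, x2 = 1097/50.

x1 = 893/50, x2 = 1097/50, maximum z = 2908/25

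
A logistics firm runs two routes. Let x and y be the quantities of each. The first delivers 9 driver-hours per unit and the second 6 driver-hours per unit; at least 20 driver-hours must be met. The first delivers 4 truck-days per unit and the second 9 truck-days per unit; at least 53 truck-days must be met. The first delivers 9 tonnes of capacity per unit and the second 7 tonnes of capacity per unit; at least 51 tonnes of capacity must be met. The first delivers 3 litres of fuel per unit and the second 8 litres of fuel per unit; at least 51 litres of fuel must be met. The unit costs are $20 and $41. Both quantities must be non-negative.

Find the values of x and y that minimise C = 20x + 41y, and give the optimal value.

x = 1, y = 6, minimum C = 266

Feasible corners and C = 20x + 41y:
  (0, 51/7) → C = 2091/7
  (17, 0) → C = 340
  (1, 6) → C = 266
The feasible region is unbounded (it extends along (0, 1), (1, 0)), but C strictly increases along every unbounded feasible direction, so there is no improving ray and the minimum is attained at a vertex.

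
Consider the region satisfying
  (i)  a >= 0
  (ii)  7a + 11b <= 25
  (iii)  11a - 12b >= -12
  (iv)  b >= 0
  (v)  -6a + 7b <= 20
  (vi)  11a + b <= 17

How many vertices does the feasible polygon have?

5

Pairwise boundary intersections that survive every other constraint:
  (0, 1)
  (0, 0)
  (168/205, 359/205)
  (27/19, 26/19)
  (17/11, 0)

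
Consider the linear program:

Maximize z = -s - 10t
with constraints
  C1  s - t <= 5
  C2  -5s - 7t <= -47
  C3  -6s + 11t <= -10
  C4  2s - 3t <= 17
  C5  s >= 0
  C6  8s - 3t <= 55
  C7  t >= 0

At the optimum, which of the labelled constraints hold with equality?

C1 and C2

Extreme points and z = -s - 10t:
  (41/6, 11/6) → z = -151/6
  (8, 3) → z = -38
  (587/97, 232/97) → z = -2907/97
  (115/14, 25/7) → z = -615/14

The maximum is at (41/6, 11/6). Substituting into each constraint, equality holds for C1 and C2; the remaining constraints have slack.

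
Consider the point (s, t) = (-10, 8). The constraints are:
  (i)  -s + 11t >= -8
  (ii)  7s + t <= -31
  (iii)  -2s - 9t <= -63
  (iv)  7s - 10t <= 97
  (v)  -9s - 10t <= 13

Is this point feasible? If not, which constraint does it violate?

not feasible — violates (iii)

Constraint (iii): -2s - 9t = -52, which is not ≤ -63. All other constraints are satisfied.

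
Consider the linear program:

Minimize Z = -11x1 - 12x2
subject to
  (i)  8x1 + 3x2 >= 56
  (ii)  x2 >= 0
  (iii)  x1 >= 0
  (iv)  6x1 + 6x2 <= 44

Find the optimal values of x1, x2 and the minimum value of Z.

Corner points and Z = -11x1 - 12x2:
  (7, 0) → Z = -77
  (34/5, 8/15) → Z = -406/5
  (22/3, 0) → Z = -242/3

The optimum lies where 8x1 + 3x2 = 56 and 6x1 + 6x2 = 44.
Solving simultaneously gives x1 = 34/5, x2 = 8/15.

x1 = 34/5, x2 = 8/15, minimum Z = -406/5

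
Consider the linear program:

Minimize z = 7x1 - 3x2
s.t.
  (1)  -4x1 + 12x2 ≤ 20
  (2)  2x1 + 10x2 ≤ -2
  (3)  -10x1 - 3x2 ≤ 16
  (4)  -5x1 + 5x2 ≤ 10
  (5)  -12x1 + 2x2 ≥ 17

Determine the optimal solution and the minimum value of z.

Vertices and z = 7x1 - 3x2:
  (-77/47, 6/47) → z = -557/47
  (-87/62, 5/62) → z = -312/31
  (-83/56, -11/28) → z = -515/56

At the optimal vertex, 2x1 + 10x2 = -2 and -10x1 - 3x2 = 16.
Solving simultaneously gives x1 = -77/47, x2 = 6/47.

x1 = -77/47, x2 = 6/47, minimum z = -557/47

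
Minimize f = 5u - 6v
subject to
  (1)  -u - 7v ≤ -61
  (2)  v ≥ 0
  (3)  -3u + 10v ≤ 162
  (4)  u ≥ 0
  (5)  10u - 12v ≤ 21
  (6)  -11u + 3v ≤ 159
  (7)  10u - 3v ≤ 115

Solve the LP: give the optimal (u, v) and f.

u = 0, v = 81/5, minimum f = -486/5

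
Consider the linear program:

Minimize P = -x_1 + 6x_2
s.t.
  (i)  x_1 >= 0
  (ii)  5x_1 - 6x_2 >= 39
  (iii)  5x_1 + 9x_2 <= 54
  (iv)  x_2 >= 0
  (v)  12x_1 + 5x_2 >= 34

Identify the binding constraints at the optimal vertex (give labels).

Extreme points and P = -x_1 + 6x_2:
  (9, 1) → P = -3
  (39/5, 0) → P = -39/5
  (54/5, 0) → P = -54/5

The minimum is at (54/5, 0). Substituting into each constraint, equality holds for (iii) and (iv); the remaining constraints have slack.

(iii) and (iv)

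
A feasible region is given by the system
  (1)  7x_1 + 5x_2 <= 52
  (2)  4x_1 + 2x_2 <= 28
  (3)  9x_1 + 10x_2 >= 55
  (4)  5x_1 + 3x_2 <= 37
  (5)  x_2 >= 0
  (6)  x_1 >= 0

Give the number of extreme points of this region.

5

The feasible vertices (each the meet of two boundaries and inside every other half-plane) are:
  (6, 2)
  (0, 52/5)
  (7, 0)
  (55/9, 0)
  (0, 11/2)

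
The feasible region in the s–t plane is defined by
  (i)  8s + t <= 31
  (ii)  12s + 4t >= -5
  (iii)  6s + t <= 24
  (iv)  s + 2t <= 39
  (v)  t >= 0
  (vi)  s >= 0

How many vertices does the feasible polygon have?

Intersecting each pair of boundary lines and keeping only the points that satisfy every inequality leaves:
  (7/2, 3)
  (31/8, 0)
  (9/11, 210/11)
  (0, 39/2)
  (0, 0)

5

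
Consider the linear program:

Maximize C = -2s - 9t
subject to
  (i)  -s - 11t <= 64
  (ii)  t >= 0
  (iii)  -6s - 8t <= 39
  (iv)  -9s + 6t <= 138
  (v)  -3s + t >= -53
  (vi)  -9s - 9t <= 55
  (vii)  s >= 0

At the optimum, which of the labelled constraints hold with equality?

(ii) and (vii)

Extreme points and C = -2s - 9t:
  (53/3, 0) → C = -106/3
  (0, 0) → C = 0
  (152/3, 99) → C = -2977/3
  (0, 23) → C = -207

The maximum is at (0, 0). Substituting into each constraint, equality holds for (ii) and (vii); the remaining constraints have slack.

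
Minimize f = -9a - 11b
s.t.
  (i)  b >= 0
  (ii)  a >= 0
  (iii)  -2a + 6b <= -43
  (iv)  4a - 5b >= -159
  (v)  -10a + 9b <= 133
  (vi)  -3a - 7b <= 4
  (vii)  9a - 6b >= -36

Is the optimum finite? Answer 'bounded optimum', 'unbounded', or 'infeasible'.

From the feasible point (43/2, 0), moving in the direction (6, 2) keeps every constraint satisfied while f decreases without bound.

unbounded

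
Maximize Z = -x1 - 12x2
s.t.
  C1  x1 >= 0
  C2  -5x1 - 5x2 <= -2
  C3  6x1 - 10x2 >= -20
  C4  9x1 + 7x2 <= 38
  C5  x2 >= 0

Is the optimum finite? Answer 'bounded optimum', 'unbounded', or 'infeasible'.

Extreme points and Z = -x1 - 12x2:
  (0, 2/5) → Z = -24/5
  (0, 2) → Z = -24
  (2/5, 0) → Z = -2/5
  (20/11, 34/11) → Z = -428/11
  (38/9, 0) → Z = -38/9
The feasible region has finitely many vertices and no improving ray; the maximum is -2/5 at (2/5, 0).

bounded optimum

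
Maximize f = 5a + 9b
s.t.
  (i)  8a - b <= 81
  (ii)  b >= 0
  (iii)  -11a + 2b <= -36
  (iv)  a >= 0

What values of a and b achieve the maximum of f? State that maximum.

Corner points and f = 5a + 9b:
  (81/8, 0) → f = 405/8
  (126/5, 603/5) → f = 6057/5
  (36/11, 0) → f = 180/11

The optimum lies where 8a - b = 81 and -11a + 2b = -36.
Solving simultaneously gives a = 126/5, b = 603/5.

a = 126/5, b = 603/5, maximum f = 6057/5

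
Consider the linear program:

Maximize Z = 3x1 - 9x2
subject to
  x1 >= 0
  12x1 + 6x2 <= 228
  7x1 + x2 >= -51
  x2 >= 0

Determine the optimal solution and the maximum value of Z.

x1 = 19, x2 = 0, maximum Z = 57

Corner points and Z = 3x1 - 9x2:
  (0, 38) → Z = -342
  (0, 0) → Z = 0
  (19, 0) → Z = 57

The optimum lies where 12x1 + 6x2 = 228 and x2 = 0.
Solving simultaneously gives x1 = 19, x2 = 0.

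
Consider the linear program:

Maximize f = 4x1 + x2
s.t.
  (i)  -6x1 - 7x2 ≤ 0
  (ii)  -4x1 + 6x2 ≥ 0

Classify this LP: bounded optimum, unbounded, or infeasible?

unbounded

From the feasible point (0, 0), moving in the direction (6, 4) keeps every constraint satisfied while f increases without bound.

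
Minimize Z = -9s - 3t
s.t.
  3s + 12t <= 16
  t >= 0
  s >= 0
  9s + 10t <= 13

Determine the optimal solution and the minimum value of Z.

Feasible corners and Z = -9s - 3t:
  (0, 0) → Z = 0
  (13/9, 0) → Z = -13
  (0, 13/10) → Z = -39/10

At the optimal vertex, t = 0 and 9s + 10t = 13.
Solving simultaneously gives s = 13/9, t = 0.

s = 13/9, t = 0, minimum Z = -13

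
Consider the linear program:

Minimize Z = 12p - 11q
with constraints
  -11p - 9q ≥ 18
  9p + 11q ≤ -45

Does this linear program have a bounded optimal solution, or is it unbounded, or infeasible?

unbounded

From the feasible point (207/40, -333/40), moving in the direction (-11, 9) keeps every constraint satisfied while Z decreases without bound.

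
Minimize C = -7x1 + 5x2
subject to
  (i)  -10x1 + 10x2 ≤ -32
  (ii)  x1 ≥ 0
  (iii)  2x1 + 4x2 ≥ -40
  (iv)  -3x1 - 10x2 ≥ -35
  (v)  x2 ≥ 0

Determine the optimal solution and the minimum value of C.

x1 = 35/3, x2 = 0, minimum C = -245/3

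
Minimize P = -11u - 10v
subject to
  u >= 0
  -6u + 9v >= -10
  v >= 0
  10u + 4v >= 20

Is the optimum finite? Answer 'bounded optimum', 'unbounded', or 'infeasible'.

unbounded

From the feasible point (0, 5), moving in the direction (0, 1) keeps every constraint satisfied while P decreases without bound.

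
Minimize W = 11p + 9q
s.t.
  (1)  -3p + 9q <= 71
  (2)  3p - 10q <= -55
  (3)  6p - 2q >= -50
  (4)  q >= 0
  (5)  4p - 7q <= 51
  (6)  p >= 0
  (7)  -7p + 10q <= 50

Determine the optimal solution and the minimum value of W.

p = 5/4, q = 47/8, minimum W = 533/8

Extreme points and W = 11p + 9q:
  (956/15, 437/15) → W = 14449/15
  (260/33, 347/33) → W = 5983/33
  (895/19, 373/19) → W = 13202/19
  (5/4, 47/8) → W = 533/8

The optimum lies where 3p - 10q = -55 and -7p + 10q = 50.
Solving simultaneously gives p = 5/4, q = 47/8.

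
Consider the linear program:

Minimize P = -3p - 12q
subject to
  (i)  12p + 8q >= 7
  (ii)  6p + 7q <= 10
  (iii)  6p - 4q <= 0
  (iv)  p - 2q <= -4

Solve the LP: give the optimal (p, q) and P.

p = -31/36, q = 13/6, minimum P = -281/12

Vertices and P = -3p - 12q:
  (-31/36, 13/6) → P = -281/12
  (-9/16, 55/32) → P = -303/16
  (-8/19, 34/19) → P = -384/19

At the optimal vertex, 12p + 8q = 7 and 6p + 7q = 10.
Solving simultaneously gives p = -31/36, q = 13/6.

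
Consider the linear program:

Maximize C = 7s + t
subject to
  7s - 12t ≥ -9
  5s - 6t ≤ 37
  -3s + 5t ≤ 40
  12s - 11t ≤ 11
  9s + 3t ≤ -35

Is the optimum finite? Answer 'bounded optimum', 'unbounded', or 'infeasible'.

bounded optimum

Extreme points and C = 7s + t:
  (-435, -253) → C = -3298
  (-149/43, -164/129) → C = -3293/129
  (-341/17, -389/17) → C = -2776/17
  (-352/135, -173/45) → C = -2983/135
The feasible region has finitely many vertices and no improving ray; the maximum is -2983/135 at (-352/135, -173/45).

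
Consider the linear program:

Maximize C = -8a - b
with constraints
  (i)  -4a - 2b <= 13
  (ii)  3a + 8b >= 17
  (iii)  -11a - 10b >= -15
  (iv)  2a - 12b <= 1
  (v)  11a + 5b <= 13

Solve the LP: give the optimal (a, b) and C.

a = -80/9, b = 203/18, maximum C = 359/6

Extreme points and C = -8a - b:
  (-69/13, 107/26) → C = 997/26
  (-80/9, 203/18) → C = 359/6
  (-25/29, 71/29) → C = 129/29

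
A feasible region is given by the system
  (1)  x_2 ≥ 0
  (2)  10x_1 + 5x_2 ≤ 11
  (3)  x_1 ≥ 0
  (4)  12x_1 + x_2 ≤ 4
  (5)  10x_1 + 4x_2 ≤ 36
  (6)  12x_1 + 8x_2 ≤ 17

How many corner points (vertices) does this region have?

Of the 15 pairwise boundary intersections, those satisfying every inequality are:
  (0, 0)
  (1/3, 0)
  (9/50, 46/25)
  (3/20, 19/10)
  (0, 17/8)

5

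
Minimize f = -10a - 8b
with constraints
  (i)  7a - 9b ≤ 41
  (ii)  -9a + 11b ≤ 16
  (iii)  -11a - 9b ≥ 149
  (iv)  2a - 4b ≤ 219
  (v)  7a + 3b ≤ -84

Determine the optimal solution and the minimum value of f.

Corner points and f = -10a - 8b:
  (-595/4, -481/4) → f = 4899/2
  (-211/28, -125/12) → f = 6665/42
  (-243/26, -161/26) → f = 143

The binding constraints are -9a + 11b = 16 and 7a + 3b = -84.
Solving simultaneously gives a = -243/26, b = -161/26.

a = -243/26, b = -161/26, minimum f = 143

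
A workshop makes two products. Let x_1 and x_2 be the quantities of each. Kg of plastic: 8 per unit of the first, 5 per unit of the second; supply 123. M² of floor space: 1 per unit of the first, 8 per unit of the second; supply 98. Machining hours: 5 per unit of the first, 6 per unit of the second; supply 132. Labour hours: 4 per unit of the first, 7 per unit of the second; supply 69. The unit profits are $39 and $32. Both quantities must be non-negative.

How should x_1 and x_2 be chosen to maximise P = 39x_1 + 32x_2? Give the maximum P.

x_1 = 43/3, x_2 = 5/3, maximum P = 1837/3

Corner points and P = 39x_1 + 32x_2:
  (0, 0) → P = 0
  (0, 69/7) → P = 2208/7
  (123/8, 0) → P = 4797/8
  (43/3, 5/3) → P = 1837/3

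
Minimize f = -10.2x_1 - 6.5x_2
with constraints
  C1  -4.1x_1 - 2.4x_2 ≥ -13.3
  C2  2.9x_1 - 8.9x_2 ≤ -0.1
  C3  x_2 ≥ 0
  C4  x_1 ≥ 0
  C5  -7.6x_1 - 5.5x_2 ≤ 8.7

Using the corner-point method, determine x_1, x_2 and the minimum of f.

Vertices and f = -10.2x_1 - 6.5x_2:
  (11813/4345, 3898/4345) → f = -729148/21725
  (0, 133/24) → f = -1729/48
  (0, 1/89) → f = -13/178

x_1 = 0, x_2 = 133/24, minimum f = -1729/48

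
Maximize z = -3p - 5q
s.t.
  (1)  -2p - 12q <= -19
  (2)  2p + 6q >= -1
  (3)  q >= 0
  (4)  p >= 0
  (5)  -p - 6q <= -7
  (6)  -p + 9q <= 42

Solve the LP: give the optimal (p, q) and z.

Extreme points and z = -3p - 5q:
  (19/2, 0) → z = -57/2
  (0, 19/12) → z = -95/12
  (0, 14/3) → z = -70/3
The feasible region is unbounded (it extends along (1, 0), (9, 1)), but z strictly decreases along every unbounded feasible direction, so there is no improving ray and the maximum is attained at a vertex.

At the optimal vertex, -2p - 12q = -19 and p = 0.
Solving simultaneously gives p = 0, q = 19/12.

p = 0, q = 19/12, maximum z = -95/12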